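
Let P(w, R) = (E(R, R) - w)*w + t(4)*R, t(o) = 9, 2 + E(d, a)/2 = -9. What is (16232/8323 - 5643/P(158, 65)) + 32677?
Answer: 841804683306/25759685 ≈ 32679.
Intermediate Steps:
E(d, a) = -22 (E(d, a) = -4 + 2*(-9) = -4 - 18 = -22)
P(w, R) = 9*R + w*(-22 - w) (P(w, R) = (-22 - w)*w + 9*R = w*(-22 - w) + 9*R = 9*R + w*(-22 - w))
(16232/8323 - 5643/P(158, 65)) + 32677 = (16232/8323 - 5643/(-1*158² - 22*158 + 9*65)) + 32677 = (16232*(1/8323) - 5643/(-1*24964 - 3476 + 585)) + 32677 = (16232/8323 - 5643/(-24964 - 3476 + 585)) + 32677 = (16232/8323 - 5643/(-27855)) + 32677 = (16232/8323 - 5643*(-1/27855)) + 32677 = (16232/8323 + 627/3095) + 32677 = 55456561/25759685 + 32677 = 841804683306/25759685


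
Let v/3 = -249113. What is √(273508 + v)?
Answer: I*√473831 ≈ 688.35*I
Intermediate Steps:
v = -747339 (v = 3*(-249113) = -747339)
√(273508 + v) = √(273508 - 747339) = √(-473831) = I*√473831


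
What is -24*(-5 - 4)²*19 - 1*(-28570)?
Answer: -8366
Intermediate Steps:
-24*(-5 - 4)²*19 - 1*(-28570) = -24*(-9)²*19 + 28570 = -24*81*19 + 28570 = -1944*19 + 28570 = -36936 + 28570 = -8366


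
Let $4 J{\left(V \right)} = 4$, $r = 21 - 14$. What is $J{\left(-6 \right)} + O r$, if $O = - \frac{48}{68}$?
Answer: $- \frac{67}{17} \approx -3.9412$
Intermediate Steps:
$r = 7$ ($r = 21 - 14 = 7$)
$J{\left(V \right)} = 1$ ($J{\left(V \right)} = \frac{1}{4} \cdot 4 = 1$)
$O = - \frac{12}{17}$ ($O = \left(-48\right) \frac{1}{68} = - \frac{12}{17} \approx -0.70588$)
$J{\left(-6 \right)} + O r = 1 - \frac{84}{17} = - \frac{67}{17}$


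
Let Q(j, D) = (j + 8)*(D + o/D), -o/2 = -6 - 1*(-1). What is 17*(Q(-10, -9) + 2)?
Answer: 3400/9 ≈ 377.78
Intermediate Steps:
o = 10 (o = -2*(-6 - 1*(-1)) = -2*(-6 + 1) = -2*(-5) = 10)
Q(j, D) = (8 + j)*(D + 10/D) (Q(j, D) = (j + 8)*(D + 10/D) = (8 + j)*(D + 10/D))
17*(Q(-10, -9) + 2) = 17*((80 + 10*(-10) + (-9)**2*(8 - 10))/(-9) + 2) = 17*(-(80 - 100 + 81*(-2))/9 + 2) = 17*(-(80 - 100 - 162)/9 + 2) = 17*(-1/9*(-182) + 2) = 17*(182/9 + 2) = 17*(200/9) = 3400/9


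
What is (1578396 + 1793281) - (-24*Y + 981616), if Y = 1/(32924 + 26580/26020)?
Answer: 102379345663857/42835453 ≈ 2.3901e+6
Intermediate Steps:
Y = 1301/42835453 (Y = 1/(32924 + 26580*(1/26020)) = 1/(32924 + 1329/1301) = 1/(42835453/1301) = 1301/42835453 ≈ 3.0372e-5)
(1578396 + 1793281) - (-24*Y + 981616) = (1578396 + 1793281) - (-24*1301/42835453 + 981616) = 3371677 - (-31224/42835453 + 981616) = 3371677 - 1*42047966000824/42835453 = 3371677 - 42047966000824/42835453 = 102379345663857/42835453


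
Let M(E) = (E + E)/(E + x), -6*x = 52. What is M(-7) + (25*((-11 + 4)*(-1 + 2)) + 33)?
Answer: -6632/47 ≈ -141.11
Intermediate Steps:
x = -26/3 (x = -1/6*52 = -26/3 ≈ -8.6667)
M(E) = 2*E/(-26/3 + E) (M(E) = (E + E)/(E - 26/3) = (2*E)/(-26/3 + E) = 2*E/(-26/3 + E))
M(-7) + (25*((-11 + 4)*(-1 + 2)) + 33) = 6*(-7)/(-26 + 3*(-7)) + (25*((-11 + 4)*(-1 + 2)) + 33) = 6*(-7)/(-26 - 21) + (25*(-7*1) + 33) = 6*(-7)/(-47) + (25*(-7) + 33) = 6*(-7)*(-1/47) + (-175 + 33) = 42/47 - 142 = -6632/47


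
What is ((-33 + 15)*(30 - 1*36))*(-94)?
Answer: -10152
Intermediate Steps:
((-33 + 15)*(30 - 1*36))*(-94) = -18*(30 - 36)*(-94) = -18*(-6)*(-94) = 108*(-94) = -10152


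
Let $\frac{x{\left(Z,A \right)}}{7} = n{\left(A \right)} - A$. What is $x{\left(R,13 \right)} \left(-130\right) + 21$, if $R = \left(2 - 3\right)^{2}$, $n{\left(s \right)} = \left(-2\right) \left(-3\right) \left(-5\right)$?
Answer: $39151$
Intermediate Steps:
$n{\left(s \right)} = -30$ ($n{\left(s \right)} = 6 \left(-5\right) = -30$)
$R = 1$ ($R = \left(-1\right)^{2} = 1$)
$x{\left(Z,A \right)} = -210 - 7 A$ ($x{\left(Z,A \right)} = 7 \left(-30 - A\right) = -210 - 7 A$)
$x{\left(R,13 \right)} \left(-130\right) + 21 = \left(-210 - 91\right) \left(-130\right) + 21 = \left(-301\right) \left(-130\right) + 21 = 39130 + 21 = 39151$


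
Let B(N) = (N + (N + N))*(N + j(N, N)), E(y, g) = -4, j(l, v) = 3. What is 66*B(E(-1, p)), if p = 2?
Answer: 792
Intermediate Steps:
B(N) = 3*N*(3 + N) (B(N) = (N + (N + N))*(N + 3) = (N + 2*N)*(3 + N) = (3*N)*(3 + N) = 3*N*(3 + N))
66*B(E(-1, p)) = 66*(3*(-4)*(3 - 4)) = 66*(3*(-4)*(-1)) = 66*12 = 792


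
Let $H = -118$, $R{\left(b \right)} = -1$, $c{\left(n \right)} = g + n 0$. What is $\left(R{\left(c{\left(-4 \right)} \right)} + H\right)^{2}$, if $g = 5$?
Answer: $14161$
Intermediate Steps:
$c{\left(n \right)} = 5$ ($c{\left(n \right)} = 5 + n 0 = 5 + 0 = 5$)
$\left(R{\left(c{\left(-4 \right)} \right)} + H\right)^{2} = \left(-1 - 118\right)^{2} = \left(-119\right)^{2} = 14161$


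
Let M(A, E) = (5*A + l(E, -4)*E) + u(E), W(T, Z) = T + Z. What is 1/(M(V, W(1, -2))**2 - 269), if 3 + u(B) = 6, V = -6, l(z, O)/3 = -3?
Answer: 1/55 ≈ 0.018182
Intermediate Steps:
l(z, O) = -9 (l(z, O) = 3*(-3) = -9)
u(B) = 3 (u(B) = -3 + 6 = 3)
M(A, E) = 3 - 9*E + 5*A (M(A, E) = (5*A - 9*E) + 3 = (-9*E + 5*A) + 3 = 3 - 9*E + 5*A)
1/(M(V, W(1, -2))**2 - 269) = 1/((3 - 9*(1 - 2) + 5*(-6))**2 - 269) = 1/((3 - 9*(-1) - 30)**2 - 269) = 1/((3 + 9 - 30)**2 - 269) = 1/((-18)**2 - 269) = 1/(324 - 269) = 1/55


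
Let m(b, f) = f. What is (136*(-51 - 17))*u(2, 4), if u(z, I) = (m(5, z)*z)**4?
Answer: -2367488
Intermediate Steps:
u(z, I) = z**8 (u(z, I) = (z*z)**4 = (z**2)**4 = z**8)
(136*(-51 - 17))*u(2, 4) = (136*(-51 - 17))*2**8 = (136*(-68))*256 = -9248*256 = -2367488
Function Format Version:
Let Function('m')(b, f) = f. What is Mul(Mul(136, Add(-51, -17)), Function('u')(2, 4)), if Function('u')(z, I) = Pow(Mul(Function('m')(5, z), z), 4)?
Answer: -2367488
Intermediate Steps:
Function('u')(z, I) = Pow(z, 8) (Function('u')(z, I) = Pow(Mul(z, z), 4) = Pow(Pow(z, 2), 4) = Pow(z, 8))
Mul(Mul(136, Add(-51, -17)), Function('u')(2, 4)) = Mul(Mul(136, Add(-51, -17)), Pow(2, 8)) = Mul(Mul(136, -68), 256) = Mul(-9248, 256) = -2367488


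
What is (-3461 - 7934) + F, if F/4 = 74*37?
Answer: -443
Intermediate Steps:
F = 10952 (F = 4*(74*37) = 4*2738 = 10952)
(-3461 - 7934) + F = (-3461 - 7934) + 10952 = -11395 + 10952 = -443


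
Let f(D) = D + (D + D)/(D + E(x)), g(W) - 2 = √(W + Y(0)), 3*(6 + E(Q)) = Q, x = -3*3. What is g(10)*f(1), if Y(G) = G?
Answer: 3/2 + 3*√10/4 ≈ 3.8717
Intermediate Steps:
x = -9
E(Q) = -6 + Q/3
g(W) = 2 + √W (g(W) = 2 + √(W + 0) = 2 + √W)
f(D) = D + 2*D/(-9 + D) (f(D) = D + (D + D)/(D + (-6 + (⅓)*(-9))) = D + (2*D)/(D + (-6 - 3)) = D + (2*D)/(D - 9) = D + (2*D)/(-9 + D) = D + 2*D/(-9 + D))
g(10)*f(1) = (2 + √10)*(1*(-7 + 1)/(-9 + 1)) = (2 + √10)*(1*(-6)/(-8)) = (2 + √10)*(1*(-⅛)*(-6)) = (2 + √10)*(¾) = 3/2 + 3*√10/4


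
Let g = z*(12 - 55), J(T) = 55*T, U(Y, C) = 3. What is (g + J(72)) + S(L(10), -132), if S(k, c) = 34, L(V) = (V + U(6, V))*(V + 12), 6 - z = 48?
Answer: 5800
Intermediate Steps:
z = -42 (z = 6 - 1*48 = 6 - 48 = -42)
g = 1806 (g = -42*(12 - 55) = -42*(-43) = 1806)
L(V) = (3 + V)*(12 + V) (L(V) = (V + 3)*(V + 12) = (3 + V)*(12 + V))
(g + J(72)) + S(L(10), -132) = (1806 + 55*72) + 34 = (1806 + 3960) + 34 = 5766 + 34 = 5800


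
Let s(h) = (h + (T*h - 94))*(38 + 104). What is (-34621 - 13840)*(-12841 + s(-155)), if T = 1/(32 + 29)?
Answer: 143548702689/61 ≈ 2.3533e+9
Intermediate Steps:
T = 1/61 ≈ 0.016393
s(h) = -13348 + 8804*h/61 (s(h) = (h + (h/61 - 94))*(38 + 104) = (h + (-94 + h/61))*142 = (-94 + 62*h/61)*142 = -13348 + 8804*h/61)
(-34621 - 13840)*(-12841 + s(-155)) = (-34621 - 13840)*(-12841 + (-13348 + (8804/61)*(-155))) = -48461*(-12841 + (-13348 - 1364620/61)) = -48461*(-12841 - 2178848/61) = -48461*(-2962149/61) = 143548702689/61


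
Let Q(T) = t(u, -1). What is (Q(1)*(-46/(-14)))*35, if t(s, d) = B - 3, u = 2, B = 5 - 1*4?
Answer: -230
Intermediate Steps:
B = 1 (B = 5 - 4 = 1)
t(s, d) = -2 (t(s, d) = 1 - 3 = -2)
Q(T) = -2
(Q(1)*(-46/(-14)))*35 = -(-92)/(-14)*35 = -(-92)*(-1)/14*35 = -2*23/7*35 = -46/7*35 = -230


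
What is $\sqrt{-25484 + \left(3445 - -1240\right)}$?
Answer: $3 i \sqrt{2311} \approx 144.22 i$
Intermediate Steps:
$\sqrt{-25484 + \left(3445 - -1240\right)} = \sqrt{-25484 + \left(3445 + 1240\right)} = \sqrt{-25484 + 4685} = \sqrt{-20799} = 3 i \sqrt{2311}$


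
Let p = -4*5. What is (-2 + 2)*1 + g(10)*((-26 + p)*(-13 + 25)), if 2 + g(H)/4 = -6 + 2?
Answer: 13248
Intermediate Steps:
g(H) = -24 (g(H) = -8 + 4*(-6 + 2) = -8 + 4*(-4) = -8 - 16 = -24)
p = -20
(-2 + 2)*1 + g(10)*((-26 + p)*(-13 + 25)) = (-2 + 2)*1 - 24*(-26 - 20)*(-13 + 25) = 0*1 - (-1104)*12 = 0 - 24*(-552) = 0 + 13248 = 13248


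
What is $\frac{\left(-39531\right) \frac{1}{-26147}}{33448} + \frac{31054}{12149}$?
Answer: $\frac{27159217300343}{10625088435544} \approx 2.5561$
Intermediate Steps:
$\frac{\left(-39531\right) \frac{1}{-26147}}{33448} + \frac{31054}{12149} = \left(-39531\right) \left(- \frac{1}{26147}\right) \frac{1}{33448} + 31054 \cdot \frac{1}{12149} = \frac{39531}{26147} \cdot \frac{1}{33448} + \frac{31054}{12149} = \frac{39531}{874564856} + \frac{31054}{12149} = \frac{27159217300343}{10625088435544}$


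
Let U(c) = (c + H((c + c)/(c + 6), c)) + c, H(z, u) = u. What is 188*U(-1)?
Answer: -564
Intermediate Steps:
U(c) = 3*c (U(c) = (c + c) + c = 2*c + c = 3*c)
188*U(-1) = 188*(3*(-1)) = 188*(-3) = -564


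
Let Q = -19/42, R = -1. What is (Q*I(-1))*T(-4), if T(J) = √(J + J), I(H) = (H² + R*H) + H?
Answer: -19*I*√2/21 ≈ -1.2795*I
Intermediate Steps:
Q = -19/42 (Q = -19*1/42 = -19/42 ≈ -0.45238)
I(H) = H² (I(H) = (H² - H) + H = H²)
T(J) = √2*√J (T(J) = √(2*J) = √2*√J)
(Q*I(-1))*T(-4) = (-19/42*(-1)²)*(√2*√(-4)) = (-19/42*1)*(√2*(2*I)) = -19*I*√2/21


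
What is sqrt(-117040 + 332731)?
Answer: sqrt(215691) ≈ 464.43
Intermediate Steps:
sqrt(-117040 + 332731) = sqrt(215691)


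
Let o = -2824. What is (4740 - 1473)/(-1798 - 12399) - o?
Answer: 40089061/14197 ≈ 2823.8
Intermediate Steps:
(4740 - 1473)/(-1798 - 12399) - o = (4740 - 1473)/(-1798 - 12399) - 1*(-2824) = 3267/(-14197) + 2824 = 3267*(-1/14197) + 2824 = -3267/14197 + 2824 = 40089061/14197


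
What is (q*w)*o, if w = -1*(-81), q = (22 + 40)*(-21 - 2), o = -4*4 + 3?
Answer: 1501578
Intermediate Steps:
o = -13 (o = -16 + 3 = -13)
q = -1426 (q = 62*(-23) = -1426)
w = 81
(q*w)*o = -1426*81*(-13) = -115506*(-13) = 1501578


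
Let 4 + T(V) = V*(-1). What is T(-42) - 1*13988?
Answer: -13950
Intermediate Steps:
T(V) = -4 - V (T(V) = -4 + V*(-1) = -4 - V)
T(-42) - 1*13988 = (-4 - 1*(-42)) - 1*13988 = (-4 + 42) - 13988 = 38 - 13988 = -13950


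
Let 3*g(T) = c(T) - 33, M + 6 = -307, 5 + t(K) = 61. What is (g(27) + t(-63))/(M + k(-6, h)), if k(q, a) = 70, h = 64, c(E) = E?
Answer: -2/9 ≈ -0.22222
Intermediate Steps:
t(K) = 56 (t(K) = -5 + 61 = 56)
M = -313 (M = -6 - 307 = -313)
g(T) = -11 + T/3 (g(T) = (T - 33)/3 = (-33 + T)/3 = -11 + T/3)
(g(27) + t(-63))/(M + k(-6, h)) = ((-11 + (1/3)*27) + 56)/(-313 + 70) = ((-11 + 9) + 56)/(-243) = (-2 + 56)*(-1/243) = 54*(-1/243) = -2/9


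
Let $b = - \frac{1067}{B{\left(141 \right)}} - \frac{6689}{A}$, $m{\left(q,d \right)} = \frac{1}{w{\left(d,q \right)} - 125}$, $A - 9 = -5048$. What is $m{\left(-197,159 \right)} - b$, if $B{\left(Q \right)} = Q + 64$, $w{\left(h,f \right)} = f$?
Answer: $\frac{1288695501}{332624390} \approx 3.8743$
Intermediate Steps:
$A = -5039$ ($A = 9 - 5048 = -5039$)
$m{\left(q,d \right)} = \frac{1}{-125 + q}$ ($m{\left(q,d \right)} = \frac{1}{q - 125} = \frac{1}{-125 + q}$)
$B{\left(Q \right)} = 64 + Q$
$b = - \frac{4005368}{1032995}$ ($b = - \frac{1067}{64 + 141} - \frac{6689}{-5039} = - \frac{1067}{205} - - \frac{6689}{5039} = \left(-1067\right) \frac{1}{205} + \frac{6689}{5039} = - \frac{1067}{205} + \frac{6689}{5039} = - \frac{4005368}{1032995} \approx -3.8774$)
$m{\left(-197,159 \right)} - b = \frac{1}{-125 - 197} - - \frac{4005368}{1032995} = \frac{1}{-322} + \frac{4005368}{1032995} = - \frac{1}{322} + \frac{4005368}{1032995} = \frac{1288695501}{332624390}$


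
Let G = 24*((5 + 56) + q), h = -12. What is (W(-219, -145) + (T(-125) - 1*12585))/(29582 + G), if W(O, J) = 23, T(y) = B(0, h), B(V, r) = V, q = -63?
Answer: -6281/14767 ≈ -0.42534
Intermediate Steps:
T(y) = 0
G = -48 (G = 24*((5 + 56) - 63) = 24*(61 - 63) = 24*(-2) = -48)
(W(-219, -145) + (T(-125) - 1*12585))/(29582 + G) = (23 + (0 - 1*12585))/(29582 - 48) = (23 + (0 - 12585))/29534 = (23 - 12585)*(1/29534) = -12562*1/29534 = -6281/14767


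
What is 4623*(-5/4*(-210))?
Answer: 2427075/2 ≈ 1.2135e+6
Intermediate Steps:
4623*(-5/4*(-210)) = 4623*(525/2) = 2427075/2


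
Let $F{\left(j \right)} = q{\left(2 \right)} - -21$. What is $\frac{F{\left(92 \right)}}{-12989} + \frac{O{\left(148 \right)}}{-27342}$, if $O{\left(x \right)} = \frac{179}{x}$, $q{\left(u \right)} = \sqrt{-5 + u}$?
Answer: $- \frac{90847}{54694584} - \frac{i \sqrt{3}}{12989} \approx -0.001661 - 0.00013335 i$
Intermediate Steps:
$F{\left(j \right)} = 21 + i \sqrt{3}$ ($F{\left(j \right)} = \sqrt{-5 + 2} - -21 = \sqrt{-3} + 21 = i \sqrt{3} + 21 = 21 + i \sqrt{3}$)
$\frac{F{\left(92 \right)}}{-12989} + \frac{O{\left(148 \right)}}{-27342} = \frac{21 + i \sqrt{3}}{-12989} + \frac{179 \cdot \frac{1}{148}}{-27342} = \left(21 + i \sqrt{3}\right) \left(- \frac{1}{12989}\right) + 179 \cdot \frac{1}{148} \left(- \frac{1}{27342}\right) = \left(- \frac{21}{12989} - \frac{i \sqrt{3}}{12989}\right) + \frac{179}{148} \left(- \frac{1}{27342}\right) = \left(- \frac{21}{12989} - \frac{i \sqrt{3}}{12989}\right) - \frac{179}{4046616} = - \frac{90847}{54694584} - \frac{i \sqrt{3}}{12989}$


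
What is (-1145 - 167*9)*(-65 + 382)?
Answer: -839416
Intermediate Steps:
(-1145 - 167*9)*(-65 + 382) = (-1145 - 1503)*317 = -2648*317 = -839416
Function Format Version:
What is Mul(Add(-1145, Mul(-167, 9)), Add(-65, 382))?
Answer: -839416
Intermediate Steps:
Mul(Add(-1145, Mul(-167, 9)), Add(-65, 382)) = Mul(Add(-1145, -1503), 317) = Mul(-2648, 317) = -839416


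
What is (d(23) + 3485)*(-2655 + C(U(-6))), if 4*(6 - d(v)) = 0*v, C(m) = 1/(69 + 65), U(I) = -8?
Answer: -1241989579/134 ≈ -9.2686e+6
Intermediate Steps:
C(m) = 1/134
d(v) = 6 (d(v) = 6 - 0*v = 6 - ¼*0 = 6 + 0 = 6)
(d(23) + 3485)*(-2655 + C(U(-6))) = (6 + 3485)*(-2655 + 1/134) = 3491*(-355769/134) = -1241989579/134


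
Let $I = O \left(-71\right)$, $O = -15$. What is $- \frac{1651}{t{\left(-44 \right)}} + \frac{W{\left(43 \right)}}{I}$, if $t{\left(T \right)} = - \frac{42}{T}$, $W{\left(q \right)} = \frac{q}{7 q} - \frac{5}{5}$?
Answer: $- \frac{12894316}{7455} \approx -1729.6$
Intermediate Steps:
$W{\left(q \right)} = - \frac{6}{7}$ ($W{\left(q \right)} = q \frac{1}{7 q} - 1 = \frac{1}{7} - 1 = - \frac{6}{7}$)
$I = 1065$ ($I = \left(-15\right) \left(-71\right) = 1065$)
$- \frac{1651}{t{\left(-44 \right)}} + \frac{W{\left(43 \right)}}{I} = - \frac{1651}{\left(-42\right) \frac{1}{-44}} - \frac{6}{7 \cdot 1065} = - \frac{1651}{\left(-42\right) \left(- \frac{1}{44}\right)} - \frac{2}{2485} = - \frac{1651}{\frac{21}{22}} - \frac{2}{2485} = \left(-1651\right) \frac{22}{21} - \frac{2}{2485} = - \frac{36322}{21} - \frac{2}{2485} = - \frac{12894316}{7455}$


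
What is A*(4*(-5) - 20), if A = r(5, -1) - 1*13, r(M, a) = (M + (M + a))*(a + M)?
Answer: -920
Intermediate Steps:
r(M, a) = (M + a)*(a + 2*M) (r(M, a) = (a + 2*M)*(M + a) = (M + a)*(a + 2*M))
A = 23 (A = ((-1)² + 2*5² + 3*5*(-1)) - 1*13 = (1 + 2*25 - 15) - 13 = (1 + 50 - 15) - 13 = 36 - 13 = 23)
A*(4*(-5) - 20) = 23*(4*(-5) - 20) = 23*(-20 - 20) = 23*(-40) = -920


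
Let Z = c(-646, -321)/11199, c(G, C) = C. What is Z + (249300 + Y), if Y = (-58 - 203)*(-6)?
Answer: 936482671/3733 ≈ 2.5087e+5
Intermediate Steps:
Y = 1566 (Y = -261*(-6) = 1566)
Z = -107/3733 (Z = -321/11199 = -321*1/11199 = -107/3733 ≈ -0.028663)
Z + (249300 + Y) = -107/3733 + (249300 + 1566) = -107/3733 + 250866 = 936482671/3733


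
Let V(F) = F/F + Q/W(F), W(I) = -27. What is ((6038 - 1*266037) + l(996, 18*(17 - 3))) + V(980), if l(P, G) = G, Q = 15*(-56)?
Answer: -2337434/9 ≈ -2.5972e+5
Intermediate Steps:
Q = -840
V(F) = 289/9 (V(F) = F/F - 840/(-27) = 1 - 840*(-1/27) = 1 + 280/9 = 289/9)
((6038 - 1*266037) + l(996, 18*(17 - 3))) + V(980) = ((6038 - 1*266037) + 18*(17 - 3)) + 289/9 = ((6038 - 266037) + 18*14) + 289/9 = (-259999 + 252) + 289/9 = -259747 + 289/9 = -2337434/9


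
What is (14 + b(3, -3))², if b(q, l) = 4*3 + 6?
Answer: 1024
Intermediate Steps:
b(q, l) = 18 (b(q, l) = 12 + 6 = 18)
(14 + b(3, -3))² = (14 + 18)² = 32² = 1024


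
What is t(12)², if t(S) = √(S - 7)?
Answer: 5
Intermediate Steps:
t(S) = √(-7 + S)
t(12)² = (√(-7 + 12))² = (√5)² = 5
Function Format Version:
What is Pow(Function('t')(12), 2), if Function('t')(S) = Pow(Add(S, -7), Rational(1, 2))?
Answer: 5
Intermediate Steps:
Function('t')(S) = Pow(Add(-7, S), Rational(1, 2))
Pow(Function('t')(12), 2) = Pow(Pow(Add(-7, 12), Rational(1, 2)), 2) = Pow(Pow(5, Rational(1, 2)), 2) = 5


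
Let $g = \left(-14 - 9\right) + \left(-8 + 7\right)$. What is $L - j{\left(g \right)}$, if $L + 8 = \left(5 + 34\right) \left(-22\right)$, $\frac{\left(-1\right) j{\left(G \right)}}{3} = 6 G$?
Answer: $-1298$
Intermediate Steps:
$g = -24$ ($g = -23 - 1 = -24$)
$j{\left(G \right)} = - 18 G$ ($j{\left(G \right)} = - 3 \cdot 6 G = - 18 G$)
$L = -866$ ($L = -8 + \left(5 + 34\right) \left(-22\right) = -8 + 39 \left(-22\right) = -8 - 858 = -866$)
$L - j{\left(g \right)} = -866 - \left(-18\right) \left(-24\right) = -866 - 432 = -1298$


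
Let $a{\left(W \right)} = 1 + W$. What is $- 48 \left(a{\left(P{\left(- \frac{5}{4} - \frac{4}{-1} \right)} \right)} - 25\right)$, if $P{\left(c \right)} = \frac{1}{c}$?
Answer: $\frac{12480}{11} \approx 1134.5$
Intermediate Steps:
$- 48 \left(a{\left(P{\left(- \frac{5}{4} - \frac{4}{-1} \right)} \right)} - 25\right) = - 48 \left(\left(1 + \frac{1}{- \frac{5}{4} - \frac{4}{-1}}\right) - 25\right) = - 48 \left(\left(1 + \frac{1}{\left(-5\right) \frac{1}{4} - -4}\right) - 25\right) = - 48 \left(\left(1 + \frac{1}{- \frac{5}{4} + 4}\right) - 25\right) = - 48 \left(\left(1 + \frac{1}{\frac{11}{4}}\right) - 25\right) = - 48 \left(\left(1 + \frac{4}{11}\right) - 25\right) = - 48 \left(\frac{15}{11} - 25\right) = \left(-48\right) \left(- \frac{260}{11}\right) = \frac{12480}{11}$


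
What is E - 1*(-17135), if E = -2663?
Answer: 14472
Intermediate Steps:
E - 1*(-17135) = -2663 - 1*(-17135) = -2663 + 17135 = 14472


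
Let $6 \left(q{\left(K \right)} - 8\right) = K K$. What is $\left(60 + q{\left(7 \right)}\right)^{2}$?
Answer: $\frac{208849}{36} \approx 5801.4$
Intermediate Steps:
$q{\left(K \right)} = 8 + \frac{K^{2}}{6}$ ($q{\left(K \right)} = 8 + \frac{K K}{6} = 8 + \frac{K^{2}}{6}$)
$\left(60 + q{\left(7 \right)}\right)^{2} = \left(60 + \left(8 + \frac{7^{2}}{6}\right)\right)^{2} = \left(60 + \left(8 + \frac{1}{6} \cdot 49\right)\right)^{2} = \left(60 + \left(8 + \frac{49}{6}\right)\right)^{2} = \left(60 + \frac{97}{6}\right)^{2} = \left(\frac{457}{6}\right)^{2} = \frac{208849}{36}$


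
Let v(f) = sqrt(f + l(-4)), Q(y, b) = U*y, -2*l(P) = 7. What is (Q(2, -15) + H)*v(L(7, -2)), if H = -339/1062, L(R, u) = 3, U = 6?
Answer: 4135*I*sqrt(2)/708 ≈ 8.2596*I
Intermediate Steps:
l(P) = -7/2 (l(P) = -1/2*7 = -7/2)
Q(y, b) = 6*y
v(f) = sqrt(-7/2 + f) (v(f) = sqrt(f - 7/2) = sqrt(-7/2 + f))
H = -113/354 (H = -339*1/1062 = -113/354 ≈ -0.31921)
(Q(2, -15) + H)*v(L(7, -2)) = (6*2 - 113/354)*(sqrt(-14 + 4*3)/2) = (12 - 113/354)*(sqrt(-14 + 12)/2) = 4135*(sqrt(-2)/2)/354 = 4135*((I*sqrt(2))/2)/354 = 4135*(I*sqrt(2)/2)/354 = 4135*I*sqrt(2)/708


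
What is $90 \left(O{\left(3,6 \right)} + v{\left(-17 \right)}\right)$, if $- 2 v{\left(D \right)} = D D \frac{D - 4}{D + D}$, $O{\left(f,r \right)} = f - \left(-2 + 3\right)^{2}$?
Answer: $- \frac{15705}{2} \approx -7852.5$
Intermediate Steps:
$O{\left(f,r \right)} = -1 + f$ ($O{\left(f,r \right)} = f - 1^{2} = f - 1 = -1 + f$)
$v{\left(D \right)} = - \frac{D \left(-4 + D\right)}{4}$ ($v{\left(D \right)} = - \frac{D D \frac{D - 4}{D + D}}{2} = - \frac{D^{2} \frac{-4 + D}{2 D}}{2} = - \frac{\frac{1}{2} D \left(-4 + D\right)}{2} = - \frac{D \left(-4 + D\right)}{4}$)
$90 \left(O{\left(3,6 \right)} + v{\left(-17 \right)}\right) = 90 \left(\left(-1 + 3\right) + \frac{1}{4} \left(-17\right) \left(4 - -17\right)\right) = 90 \left(2 + \frac{1}{4} \left(-17\right) \left(4 + 17\right)\right) = 90 \left(2 + \frac{1}{4} \left(-17\right) 21\right) = 90 \left(2 - \frac{357}{4}\right) = 90 \left(- \frac{349}{4}\right) = - \frac{15705}{2}$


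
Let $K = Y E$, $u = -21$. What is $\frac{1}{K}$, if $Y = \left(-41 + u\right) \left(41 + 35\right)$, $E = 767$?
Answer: $- \frac{1}{3614104} \approx -2.7669 \cdot 10^{-7}$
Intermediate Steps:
$Y = -4712$ ($Y = \left(-41 - 21\right) \left(41 + 35\right) = \left(-62\right) 76 = -4712$)
$K = -3614104$ ($K = \left(-4712\right) 767 = -3614104$)
$\frac{1}{K} = \frac{1}{-3614104} = - \frac{1}{3614104}$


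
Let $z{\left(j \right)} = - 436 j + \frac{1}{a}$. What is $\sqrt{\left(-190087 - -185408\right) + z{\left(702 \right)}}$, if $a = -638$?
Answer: $\frac{13 i \sqrt{748457578}}{638} \approx 557.45 i$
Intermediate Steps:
$z{\left(j \right)} = - \frac{1}{638} - 436 j$ ($z{\left(j \right)} = - 436 j + \frac{1}{-638} = - 436 j - \frac{1}{638} = - \frac{1}{638} - 436 j$)
$\sqrt{\left(-190087 - -185408\right) + z{\left(702 \right)}} = \sqrt{\left(-190087 - -185408\right) - \frac{195273937}{638}} = \sqrt{\left(-190087 + 185408\right) - \frac{195273937}{638}} = \sqrt{-4679 - \frac{195273937}{638}} = \sqrt{- \frac{198259139}{638}} = \frac{13 i \sqrt{748457578}}{638}$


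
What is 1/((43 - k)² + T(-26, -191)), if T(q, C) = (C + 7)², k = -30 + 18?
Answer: 1/36881 ≈ 2.7114e-5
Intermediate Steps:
k = -12
T(q, C) = (7 + C)²
1/((43 - k)² + T(-26, -191)) = 1/((43 - 1*(-12))² + (7 - 191)²) = 1/((43 + 12)² + (-184)²) = 1/(55² + 33856) = 1/(3025 + 33856) = 1/36881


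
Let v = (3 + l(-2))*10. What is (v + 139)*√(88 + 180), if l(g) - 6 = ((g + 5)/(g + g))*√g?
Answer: 458*√67 - 15*I*√134 ≈ 3748.9 - 173.64*I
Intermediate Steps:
l(g) = 6 + (5 + g)/(2*√g) (l(g) = 6 + ((g + 5)/(g + g))*√g = 6 + ((5 + g)/((2*g)))*√g = 6 + ((5 + g)*(1/(2*g)))*√g = 6 + ((5 + g)/(2*g))*√g = 6 + (5 + g)/(2*√g))
v = 30 - 5*I*√2*(3 + 12*I*√2)/2 (v = (3 + (5 - 2 + 12*√(-2))/(2*√(-2)))*10 = (3 + (-I*√2/2)*(5 - 2 + 12*(I*√2))/2)*10 = (3 + (-I*√2/2)*(5 - 2 + 12*I*√2)/2)*10 = (3 + (-I*√2/2)*(3 + 12*I*√2)/2)*10 = (3 - I*√2*(3 + 12*I*√2)/4)*10 = 30 - 5*I*√2*(3 + 12*I*√2)/2 ≈ 90.0 - 10.607*I)
(v + 139)*√(88 + 180) = ((90 - 15*I*√2/2) + 139)*√(88 + 180) = (229 - 15*I*√2/2)*√268 = (229 - 15*I*√2/2)*(2*√67) = 2*√67*(229 - 15*I*√2/2)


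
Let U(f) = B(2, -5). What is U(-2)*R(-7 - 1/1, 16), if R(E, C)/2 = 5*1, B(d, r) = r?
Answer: -50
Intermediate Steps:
U(f) = -5
R(E, C) = 10 (R(E, C) = 2*(5*1) = 2*5 = 10)
U(-2)*R(-7 - 1/1, 16) = -5*10 = -50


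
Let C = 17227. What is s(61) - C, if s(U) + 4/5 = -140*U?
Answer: -128839/5 ≈ -25768.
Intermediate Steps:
s(U) = -⅘ - 140*U
s(61) - C = (-⅘ - 140*61) - 1*17227 = (-⅘ - 8540) - 17227 = -42704/5 - 17227 = -128839/5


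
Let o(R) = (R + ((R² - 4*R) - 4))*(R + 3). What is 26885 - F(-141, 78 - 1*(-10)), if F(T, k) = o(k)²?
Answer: -462829832971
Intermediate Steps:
o(R) = (3 + R)*(-4 + R² - 3*R) (o(R) = (R + (-4 + R² - 4*R))*(3 + R) = (-4 + R² - 3*R)*(3 + R) = (3 + R)*(-4 + R² - 3*R))
F(T, k) = (-12 + k³ - 13*k)²
26885 - F(-141, 78 - 1*(-10)) = 26885 - (12 - (78 - 1*(-10))³ + 13*(78 - 1*(-10)))² = 26885 - (12 - (78 + 10)³ + 13*(78 + 10))² = 26885 - (12 - 1*88³ + 13*88)² = 26885 - (12 - 1*681472 + 1144)² = 26885 - (12 - 681472 + 1144)² = 26885 - 1*(-680316)² = 26885 - 1*462829859856 = 26885 - 462829859856 = -462829832971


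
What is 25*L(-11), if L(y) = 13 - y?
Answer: 600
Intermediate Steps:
25*L(-11) = 25*(13 - 1*(-11)) = 25*(13 + 11) = 25*24 = 600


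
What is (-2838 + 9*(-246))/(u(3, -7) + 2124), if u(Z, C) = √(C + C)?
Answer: -5365224/2255695 + 2526*I*√14/2255695 ≈ -2.3785 + 0.00419*I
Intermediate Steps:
u(Z, C) = √2*√C (u(Z, C) = √(2*C) = √2*√C)
(-2838 + 9*(-246))/(u(3, -7) + 2124) = (-2838 + 9*(-246))/(√2*√(-7) + 2124) = (-2838 - 2214)/(√2*(I*√7) + 2124) = -5052/(I*√14 + 2124) = -5052/(2124 + I*√14)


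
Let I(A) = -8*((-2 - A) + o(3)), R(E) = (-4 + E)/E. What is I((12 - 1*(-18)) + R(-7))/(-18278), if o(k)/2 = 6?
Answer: -604/63973 ≈ -0.0094415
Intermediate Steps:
R(E) = (-4 + E)/E
o(k) = 12 (o(k) = 2*6 = 12)
I(A) = -80 + 8*A (I(A) = -8*((-2 - A) + 12) = -8*(10 - A) = -80 + 8*A)
I((12 - 1*(-18)) + R(-7))/(-18278) = (-80 + 8*((12 - 1*(-18)) + (-4 - 7)/(-7)))/(-18278) = (-80 + 8*((12 + 18) - 1/7*(-11)))*(-1/18278) = (-80 + 8*(30 + 11/7))*(-1/18278) = (-80 + 8*(221/7))*(-1/18278) = (-80 + 1768/7)*(-1/18278) = (1208/7)*(-1/18278) = -604/63973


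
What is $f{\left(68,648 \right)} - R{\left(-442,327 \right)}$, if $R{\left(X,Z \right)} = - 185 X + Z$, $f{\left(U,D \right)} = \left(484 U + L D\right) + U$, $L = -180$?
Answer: $-165757$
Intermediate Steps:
$f{\left(U,D \right)} = - 180 D + 485 U$ ($f{\left(U,D \right)} = \left(484 U - 180 D\right) + U = \left(- 180 D + 484 U\right) + U = - 180 D + 485 U$)
$R{\left(X,Z \right)} = Z - 185 X$
$f{\left(68,648 \right)} - R{\left(-442,327 \right)} = \left(\left(-180\right) 648 + 485 \cdot 68\right) - \left(327 - -81770\right) = \left(-116640 + 32980\right) - \left(327 + 81770\right) = -83660 - 82097 = -165757$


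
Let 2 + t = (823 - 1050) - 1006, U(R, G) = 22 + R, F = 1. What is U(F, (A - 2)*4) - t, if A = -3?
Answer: 1258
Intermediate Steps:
t = -1235 (t = -2 + ((823 - 1050) - 1006) = -2 + (-227 - 1006) = -2 - 1233 = -1235)
U(F, (A - 2)*4) - t = (22 + 1) - 1*(-1235) = 23 + 1235 = 1258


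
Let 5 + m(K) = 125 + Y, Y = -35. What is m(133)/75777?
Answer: 85/75777 ≈ 0.0011217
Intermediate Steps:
m(K) = 85 (m(K) = -5 + (125 - 35) = -5 + 90 = 85)
m(133)/75777 = 85/75777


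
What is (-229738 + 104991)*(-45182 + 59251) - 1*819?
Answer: -1755066362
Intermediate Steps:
(-229738 + 104991)*(-45182 + 59251) - 1*819 = -124747*14069 - 819 = -1755065543 - 819 = -1755066362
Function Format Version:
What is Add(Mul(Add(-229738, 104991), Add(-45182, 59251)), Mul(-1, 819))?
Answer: -1755066362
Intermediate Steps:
Add(Mul(Add(-229738, 104991), Add(-45182, 59251)), Mul(-1, 819)) = Add(Mul(-124747, 14069), -819) = Add(-1755065543, -819) = -1755066362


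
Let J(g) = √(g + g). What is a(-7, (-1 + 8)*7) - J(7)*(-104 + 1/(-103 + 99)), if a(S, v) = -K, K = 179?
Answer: -179 + 417*√14/4 ≈ 211.07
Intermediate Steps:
J(g) = √2*√g (J(g) = √(2*g) = √2*√g)
a(S, v) = -179 (a(S, v) = -1*179 = -179)
a(-7, (-1 + 8)*7) - J(7)*(-104 + 1/(-103 + 99)) = -179 - √2*√7*(-104 + 1/(-103 + 99)) = -179 - √14*(-104 + 1/(-4)) = -179 - √14*(-104 - ¼) = -179 - √14*(-417)/4 = -179 - (-417)*√14/4 = -179 + 417*√14/4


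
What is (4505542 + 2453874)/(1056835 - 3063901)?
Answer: -3479708/1003533 ≈ -3.4675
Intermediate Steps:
(4505542 + 2453874)/(1056835 - 3063901) = 6959416/(-2007066) = 6959416*(-1/2007066) = -3479708/1003533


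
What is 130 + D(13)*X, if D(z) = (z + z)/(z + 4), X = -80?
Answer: 130/17 ≈ 7.6471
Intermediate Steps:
D(z) = 2*z/(4 + z) (D(z) = (2*z)/(4 + z) = 2*z/(4 + z))
130 + D(13)*X = 130 + (2*13/(4 + 13))*(-80) = 130 + (2*13/17)*(-80) = 130 + (2*13*(1/17))*(-80) = 130 + (26/17)*(-80) = 130 - 2080/17 = 130/17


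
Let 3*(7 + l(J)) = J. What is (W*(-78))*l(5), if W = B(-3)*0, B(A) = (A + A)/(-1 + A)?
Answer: 0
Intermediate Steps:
B(A) = 2*A/(-1 + A) (B(A) = (2*A)/(-1 + A) = 2*A/(-1 + A))
l(J) = -7 + J/3
W = 0 (W = (2*(-3)/(-1 - 3))*0 = (2*(-3)/(-4))*0 = (2*(-3)*(-¼))*0 = (3/2)*0 = 0)
(W*(-78))*l(5) = (0*(-78))*(-7 + (⅓)*5) = 0*(-7 + 5/3) = 0*(-16/3) = 0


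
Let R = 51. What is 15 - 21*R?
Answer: -1056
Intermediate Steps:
15 - 21*R = 15 - 21*51 = 15 - 1071 = -1056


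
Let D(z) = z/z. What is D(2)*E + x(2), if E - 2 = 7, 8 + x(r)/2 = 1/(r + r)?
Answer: -13/2 ≈ -6.5000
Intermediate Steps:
x(r) = -16 + 1/r (x(r) = -16 + 2/(r + r) = -16 + 2/((2*r)) = -16 + 2*(1/(2*r)) = -16 + 1/r)
D(z) = 1
E = 9 (E = 2 + 7 = 9)
D(2)*E + x(2) = 1*9 + (-16 + 1/2) = 9 + (-16 + ½) = 9 - 31/2 = -13/2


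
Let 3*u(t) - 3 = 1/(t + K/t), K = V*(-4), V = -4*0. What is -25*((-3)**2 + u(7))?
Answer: -5275/21 ≈ -251.19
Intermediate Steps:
V = 0
K = 0 (K = 0*(-4) = 0)
u(t) = 1 + 1/(3*t) (u(t) = 1 + 1/(3*(t + 0/t)) = 1 + 1/(3*(t + 0)) = 1 + 1/(3*t))
-25*((-3)**2 + u(7)) = -25*((-3)**2 + (1/3 + 7)/7) = -25*(9 + (1/7)*(22/3)) = -25*(9 + 22/21) = -25*211/21 = -5275/21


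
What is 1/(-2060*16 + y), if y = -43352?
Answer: -1/76312 ≈ -1.3104e-5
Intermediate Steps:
1/(-2060*16 + y) = 1/(-2060*16 - 43352) = 1/(-32960 - 43352) = 1/(-76312) = -1/76312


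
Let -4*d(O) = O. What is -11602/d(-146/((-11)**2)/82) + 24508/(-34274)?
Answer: -3945453912598/1251001 ≈ -3.1538e+6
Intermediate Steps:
d(O) = -O/4
-11602/d(-146/((-11)**2)/82) + 24508/(-34274) = -11602/((-(-146/((-11)**2))/(4*82))) + 24508/(-34274) = -11602/((-(-146/121)/(4*82))) + 24508*(-1/34274) = -11602/((-(-146*1/121)/(4*82))) - 12254/17137 = -11602/((-(-73)/(242*82))) - 12254/17137 = -11602/((-1/4*(-73/4961))) - 12254/17137 = -11602/73/19844 - 12254/17137 = -11602*19844/73 - 12254/17137 = -230230088/73 - 12254/17137 = -3945453912598/1251001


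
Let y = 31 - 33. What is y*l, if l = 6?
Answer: -12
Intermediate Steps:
y = -2
y*l = -2*6 = -12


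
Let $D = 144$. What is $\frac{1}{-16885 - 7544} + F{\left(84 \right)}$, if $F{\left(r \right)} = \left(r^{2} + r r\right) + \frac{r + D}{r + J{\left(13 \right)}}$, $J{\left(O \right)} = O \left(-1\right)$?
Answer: $\frac{24482255149}{1734459} \approx 14115.0$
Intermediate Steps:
$J{\left(O \right)} = - O$
$F{\left(r \right)} = 2 r^{2} + \frac{144 + r}{-13 + r}$ ($F{\left(r \right)} = \left(r^{2} + r r\right) + \frac{r + 144}{r - 13} = \left(r^{2} + r^{2}\right) + \frac{144 + r}{r - 13} = 2 r^{2} + \frac{144 + r}{-13 + r}$)
$\frac{1}{-16885 - 7544} + F{\left(84 \right)} = \frac{1}{-16885 - 7544} + \frac{144 + 84 - 26 \cdot 84^{2} + 2 \cdot 84^{3}}{-13 + 84} = \frac{1}{-24429} + \frac{144 + 84 - 183456 + 2 \cdot 592704}{71} = - \frac{1}{24429} + \frac{144 + 84 - 183456 + 1185408}{71} = - \frac{1}{24429} + \frac{1}{71} \cdot 1002180 = - \frac{1}{24429} + \frac{1002180}{71} = \frac{24482255149}{1734459}$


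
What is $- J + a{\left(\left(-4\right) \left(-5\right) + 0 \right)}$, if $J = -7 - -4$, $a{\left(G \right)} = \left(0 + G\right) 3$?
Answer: $63$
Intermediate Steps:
$a{\left(G \right)} = 3 G$ ($a{\left(G \right)} = G 3 = 3 G$)
$J = -3$ ($J = -7 + 4 = -3$)
$- J + a{\left(\left(-4\right) \left(-5\right) + 0 \right)} = \left(-1\right) \left(-3\right) + 3 \left(\left(-4\right) \left(-5\right) + 0\right) = 3 + 3 \left(20 + 0\right) = 3 + 3 \cdot 20 = 3 + 60 = 63$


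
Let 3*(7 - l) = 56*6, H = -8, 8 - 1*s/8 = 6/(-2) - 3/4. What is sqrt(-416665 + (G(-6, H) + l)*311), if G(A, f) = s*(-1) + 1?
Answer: I*sqrt(478243) ≈ 691.55*I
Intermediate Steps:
s = 94 (s = 64 - 8*(6/(-2) - 3/4) = 64 - 8*(6*(-1/2) - 3*1/4) = 64 - 8*(-3 - 3/4) = 64 - 8*(-15/4) = 64 + 30 = 94)
l = -105 (l = 7 - 56*6/3 = 7 - 1/3*336 = 7 - 112 = -105)
G(A, f) = -93 (G(A, f) = 94*(-1) + 1 = -94 + 1 = -93)
sqrt(-416665 + (G(-6, H) + l)*311) = sqrt(-416665 + (-93 - 105)*311) = sqrt(-416665 - 198*311) = sqrt(-416665 - 61578) = sqrt(-478243) = I*sqrt(478243)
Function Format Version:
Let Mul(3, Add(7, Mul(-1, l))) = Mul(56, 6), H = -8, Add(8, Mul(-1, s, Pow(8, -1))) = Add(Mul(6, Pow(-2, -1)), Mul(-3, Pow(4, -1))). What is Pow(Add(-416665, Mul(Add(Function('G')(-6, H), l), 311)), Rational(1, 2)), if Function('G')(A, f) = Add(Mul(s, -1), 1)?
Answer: Mul(I, Pow(478243, Rational(1, 2))) ≈ Mul(691.55, I)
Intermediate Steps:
s = 94 (s = Add(64, Mul(-8, Add(Mul(6, Pow(-2, -1)), Mul(-3, Pow(4, -1))))) = Add(64, Mul(-8, Add(Mul(6, Rational(-1, 2)), Mul(-3, Rational(1, 4))))) = Add(64, Mul(-8, Add(-3, Rational(-3, 4)))) = Add(64, Mul(-8, Rational(-15, 4))) = Add(64, 30) = 94)
l = -105 (l = Add(7, Mul(Rational(-1, 3), Mul(56, 6))) = Add(7, Mul(Rational(-1, 3), 336)) = Add(7, -112) = -105)
Function('G')(A, f) = -93 (Function('G')(A, f) = Add(Mul(94, -1), 1) = Add(-94, 1) = -93)
Pow(Add(-416665, Mul(Add(Function('G')(-6, H), l), 311)), Rational(1, 2)) = Pow(Add(-416665, Mul(Add(-93, -105), 311)), Rational(1, 2)) = Pow(Add(-416665, Mul(-198, 311)), Rational(1, 2)) = Pow(Add(-416665, -61578), Rational(1, 2)) = Pow(-478243, Rational(1, 2)) = Mul(I, Pow(478243, Rational(1, 2)))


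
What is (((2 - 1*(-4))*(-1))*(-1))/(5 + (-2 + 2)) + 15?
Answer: 81/5 ≈ 16.200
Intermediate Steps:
(((2 - 1*(-4))*(-1))*(-1))/(5 + (-2 + 2)) + 15 = (((2 + 4)*(-1))*(-1))/(5 + 0) + 15 = ((6*(-1))*(-1))/5 + 15 = -6*(-1)*(⅕) + 15 = 6*(⅕) + 15 = 6/5 + 15 = 81/5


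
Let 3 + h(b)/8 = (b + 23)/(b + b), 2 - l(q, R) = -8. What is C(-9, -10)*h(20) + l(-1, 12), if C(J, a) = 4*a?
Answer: 626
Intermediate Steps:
l(q, R) = 10 (l(q, R) = 2 - 1*(-8) = 2 + 8 = 10)
h(b) = -24 + 4*(23 + b)/b (h(b) = -24 + 8*((b + 23)/(b + b)) = -24 + 8*((23 + b)/((2*b))) = -24 + 8*((23 + b)*(1/(2*b))) = -24 + 8*((23 + b)/(2*b)) = -24 + 4*(23 + b)/b)
C(-9, -10)*h(20) + l(-1, 12) = (4*(-10))*(-20 + 92/20) + 10 = -40*(-20 + 92*(1/20)) + 10 = -40*(-20 + 23/5) + 10 = -40*(-77/5) + 10 = 616 + 10 = 626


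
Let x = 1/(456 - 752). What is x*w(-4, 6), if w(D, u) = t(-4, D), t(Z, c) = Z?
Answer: 1/74 ≈ 0.013514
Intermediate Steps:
w(D, u) = -4
x = -1/296 (x = 1/(-296) = -1/296 ≈ -0.0033784)
x*w(-4, 6) = -1/296*(-4) = 1/74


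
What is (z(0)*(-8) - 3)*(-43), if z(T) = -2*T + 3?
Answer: 1161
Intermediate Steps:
z(T) = 3 - 2*T
(z(0)*(-8) - 3)*(-43) = ((3 - 2*0)*(-8) - 3)*(-43) = ((3 + 0)*(-8) - 3)*(-43) = (3*(-8) - 3)*(-43) = (-24 - 3)*(-43) = -27*(-43) = 1161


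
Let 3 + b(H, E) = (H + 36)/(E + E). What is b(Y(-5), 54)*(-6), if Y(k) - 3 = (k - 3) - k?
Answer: 16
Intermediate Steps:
Y(k) = 0 (Y(k) = 3 + ((k - 3) - k) = 3 + ((-3 + k) - k) = 3 - 3 = 0)
b(H, E) = -3 + (36 + H)/(2*E) (b(H, E) = -3 + (H + 36)/(E + E) = -3 + (36 + H)/((2*E)) = -3 + (36 + H)*(1/(2*E)) = -3 + (36 + H)/(2*E))
b(Y(-5), 54)*(-6) = ((½)*(36 + 0 - 6*54)/54)*(-6) = ((½)*(1/54)*(36 + 0 - 324))*(-6) = ((½)*(1/54)*(-288))*(-6) = -8/3*(-6) = 16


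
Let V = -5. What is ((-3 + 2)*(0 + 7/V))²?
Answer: 49/25 ≈ 1.9600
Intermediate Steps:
((-3 + 2)*(0 + 7/V))² = ((-3 + 2)*(0 + 7/(-5)))² = (-(0 + 7*(-⅕)))² = (-(0 - 7/5))² = (-1*(-7/5))² = (7/5)² = 49/25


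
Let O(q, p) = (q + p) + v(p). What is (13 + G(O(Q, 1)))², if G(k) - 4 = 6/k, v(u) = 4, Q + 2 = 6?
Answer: 2809/9 ≈ 312.11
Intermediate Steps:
Q = 4 (Q = -2 + 6 = 4)
O(q, p) = 4 + p + q (O(q, p) = (q + p) + 4 = (p + q) + 4 = 4 + p + q)
G(k) = 4 + 6/k
(13 + G(O(Q, 1)))² = (13 + (4 + 6/(4 + 1 + 4)))² = (13 + (4 + 6/9))² = (13 + (4 + 6*(⅑)))² = (13 + (4 + ⅔))² = (13 + 14/3)² = (53/3)² = 2809/9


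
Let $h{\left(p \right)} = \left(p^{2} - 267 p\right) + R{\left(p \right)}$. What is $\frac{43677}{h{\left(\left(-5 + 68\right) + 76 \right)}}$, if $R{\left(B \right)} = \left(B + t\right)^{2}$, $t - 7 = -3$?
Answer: $\frac{43677}{2657} \approx 16.438$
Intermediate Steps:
$t = 4$ ($t = 7 - 3 = 4$)
$R{\left(B \right)} = \left(4 + B\right)^{2}$ ($R{\left(B \right)} = \left(B + 4\right)^{2} = \left(4 + B\right)^{2}$)
$h{\left(p \right)} = p^{2} + \left(4 + p\right)^{2} - 267 p$ ($h{\left(p \right)} = \left(p^{2} - 267 p\right) + \left(4 + p\right)^{2} = p^{2} + \left(4 + p\right)^{2} - 267 p$)
$\frac{43677}{h{\left(\left(-5 + 68\right) + 76 \right)}} = \frac{43677}{16 - 259 \left(\left(-5 + 68\right) + 76\right) + 2 \left(\left(-5 + 68\right) + 76\right)^{2}} = \frac{43677}{16 - 259 \left(63 + 76\right) + 2 \left(63 + 76\right)^{2}} = \frac{43677}{16 - 36001 + 2 \cdot 139^{2}} = \frac{43677}{16 - 36001 + 2 \cdot 19321} = \frac{43677}{16 - 36001 + 38642} = \frac{43677}{2657}$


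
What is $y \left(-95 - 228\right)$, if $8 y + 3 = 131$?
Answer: $-5168$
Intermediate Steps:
$y = 16$ ($y = - \frac{3}{8} + \frac{1}{8} \cdot 131 = - \frac{3}{8} + \frac{131}{8} = 16$)
$y \left(-95 - 228\right) = 16 \left(-95 - 228\right) = 16 \left(-323\right) = -5168$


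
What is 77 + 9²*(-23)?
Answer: -1786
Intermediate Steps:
77 + 9²*(-23) = 77 + 81*(-23) = 77 - 1863 = -1786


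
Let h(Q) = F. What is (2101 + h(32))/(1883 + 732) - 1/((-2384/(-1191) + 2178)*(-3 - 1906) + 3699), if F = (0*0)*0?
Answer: 10404339433094/12949709411335 ≈ 0.80344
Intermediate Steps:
F = 0 (F = 0*0 = 0)
h(Q) = 0
(2101 + h(32))/(1883 + 732) - 1/((-2384/(-1191) + 2178)*(-3 - 1906) + 3699) = (2101 + 0)/(1883 + 732) - 1/((-2384/(-1191) + 2178)*(-3 - 1906) + 3699) = 2101/2615 - 1/((-2384*(-1/1191) + 2178)*(-1909) + 3699) = 2101*(1/2615) - 1/((2384/1191 + 2178)*(-1909) + 3699) = 2101/2615 - 1/((2596382/1191)*(-1909) + 3699) = 2101/2615 - 1/(-4956493238/1191 + 3699) = 2101/2615 - 1/(-4952087729/1191) = 2101/2615 - 1*(-1191/4952087729) = 2101/2615 + 1191/4952087729 = 10404339433094/12949709411335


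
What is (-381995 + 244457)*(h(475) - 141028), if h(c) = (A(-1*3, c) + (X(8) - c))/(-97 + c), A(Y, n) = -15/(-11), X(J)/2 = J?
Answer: 1493559419526/77 ≈ 1.9397e+10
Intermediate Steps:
X(J) = 2*J
A(Y, n) = 15/11 (A(Y, n) = -15*(-1/11) = 15/11)
h(c) = (191/11 - c)/(-97 + c) (h(c) = (15/11 + (2*8 - c))/(-97 + c) = (15/11 + (16 - c))/(-97 + c) = (191/11 - c)/(-97 + c))
(-381995 + 244457)*(h(475) - 141028) = (-381995 + 244457)*((191/11 - 1*475)/(-97 + 475) - 141028) = -137538*((191/11 - 475)/378 - 141028) = -137538*((1/378)*(-5034/11) - 141028) = -137538*(-839/693 - 141028) = -137538*(-97733243/693) = 1493559419526/77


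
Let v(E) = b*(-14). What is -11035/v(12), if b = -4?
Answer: -11035/56 ≈ -197.05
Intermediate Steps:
v(E) = 56 (v(E) = -4*(-14) = 56)
-11035/v(12) = -11035/56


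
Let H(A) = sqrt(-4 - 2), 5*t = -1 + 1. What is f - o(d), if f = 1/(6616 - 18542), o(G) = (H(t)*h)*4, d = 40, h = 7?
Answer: -1/11926 - 28*I*sqrt(6) ≈ -8.385e-5 - 68.586*I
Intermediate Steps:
t = 0 (t = (-1 + 1)/5 = (1/5)*0 = 0)
H(A) = I*sqrt(6) (H(A) = sqrt(-6) = I*sqrt(6))
o(G) = 28*I*sqrt(6) (o(G) = ((I*sqrt(6))*7)*4 = (7*I*sqrt(6))*4 = 28*I*sqrt(6))
f = -1/11926 (f = 1/(-11926) = -1/11926 ≈ -8.3850e-5)
f - o(d) = -1/11926 - 28*I*sqrt(6)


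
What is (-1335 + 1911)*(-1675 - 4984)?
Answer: -3835584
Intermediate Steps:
(-1335 + 1911)*(-1675 - 4984) = 576*(-6659) = -3835584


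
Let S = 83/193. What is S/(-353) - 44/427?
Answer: -3033117/29091083 ≈ -0.10426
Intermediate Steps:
S = 83/193 (S = 83*(1/193) = 83/193 ≈ 0.43005)
S/(-353) - 44/427 = (83/193)/(-353) - 44/427 = (83/193)*(-1/353) - 44*1/427 = -83/68129 - 44/427 = -3033117/29091083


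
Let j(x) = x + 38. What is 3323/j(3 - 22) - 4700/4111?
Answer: 13571553/78109 ≈ 173.75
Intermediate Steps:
j(x) = 38 + x
3323/j(3 - 22) - 4700/4111 = 3323/(38 + (3 - 22)) - 4700/4111 = 3323/(38 - 19) - 4700*1/4111 = 3323/19 - 4700/4111 = 13571553/78109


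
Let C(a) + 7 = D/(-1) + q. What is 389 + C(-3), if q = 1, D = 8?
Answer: 375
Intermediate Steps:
C(a) = -14 (C(a) = -7 + (8/(-1) + 1) = -7 + (8*(-1) + 1) = -7 + (-8 + 1) = -7 - 7 = -14)
389 + C(-3) = 389 - 14 = 375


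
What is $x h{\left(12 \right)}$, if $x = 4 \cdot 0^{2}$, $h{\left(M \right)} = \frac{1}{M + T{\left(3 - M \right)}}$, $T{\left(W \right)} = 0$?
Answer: $0$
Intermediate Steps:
$h{\left(M \right)} = \frac{1}{M}$ ($h{\left(M \right)} = \frac{1}{M + 0} = \frac{1}{M}$)
$x = 0$ ($x = 4 \cdot 0 = 0$)
$x h{\left(12 \right)} = \frac{0}{12} = 0 \cdot \frac{1}{12} = 0$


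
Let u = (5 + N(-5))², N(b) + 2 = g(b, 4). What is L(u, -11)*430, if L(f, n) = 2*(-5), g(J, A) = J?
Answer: -4300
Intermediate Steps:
N(b) = -2 + b
u = 4 (u = (5 + (-2 - 5))² = (5 - 7)² = (-2)² = 4)
L(f, n) = -10
L(u, -11)*430 = -10*430 = -4300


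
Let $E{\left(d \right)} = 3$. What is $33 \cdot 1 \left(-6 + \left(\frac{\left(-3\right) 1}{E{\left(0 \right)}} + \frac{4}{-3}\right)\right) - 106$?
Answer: $-381$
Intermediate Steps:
$33 \cdot 1 \left(-6 + \left(\frac{\left(-3\right) 1}{E{\left(0 \right)}} + \frac{4}{-3}\right)\right) - 106 = 33 \cdot 1 \left(-6 + \left(\frac{\left(-3\right) 1}{3} + \frac{4}{-3}\right)\right) - 106 = 33 \cdot 1 \left(-6 + \left(\left(-3\right) \frac{1}{3} + 4 \left(- \frac{1}{3}\right)\right)\right) - 106 = 33 \cdot 1 \left(-6 - \frac{7}{3}\right) - 106 = 33 \cdot 1 \left(- \frac{25}{3}\right) - 106 = 33 \left(- \frac{25}{3}\right) - 106 = -275 - 106 = -381$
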